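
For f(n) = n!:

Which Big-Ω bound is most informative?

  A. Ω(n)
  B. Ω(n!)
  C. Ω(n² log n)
B

f(n) = n! is Ω(n!).
All listed options are valid Big-Ω bounds (lower bounds),
but Ω(n!) is the tightest (largest valid bound).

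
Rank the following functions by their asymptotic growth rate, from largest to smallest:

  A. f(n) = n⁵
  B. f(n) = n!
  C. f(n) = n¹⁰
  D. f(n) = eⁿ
B > D > C > A

Comparing growth rates:
B = n! is O(n!)
D = eⁿ is O(eⁿ)
C = n¹⁰ is O(n¹⁰)
A = n⁵ is O(n⁵)

Therefore, the order from fastest to slowest is: B > D > C > A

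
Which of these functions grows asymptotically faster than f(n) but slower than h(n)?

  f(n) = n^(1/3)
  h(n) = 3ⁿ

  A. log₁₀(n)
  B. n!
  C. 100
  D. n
D

We need g(n) with n^(1/3) = o(g(n)) and g(n) = o(3ⁿ), i.e. O(n^(1/3)) ≺ g ≺ O(3ⁿ).
Check each option:
  A. log₁₀(n) — O(log n) does not grow strictly faster than f(n)
  B. n! — O(n!) does not grow strictly slower than h(n)
  C. 100 — O(1) does not grow strictly faster than f(n)
  D. n — O(n) is strictly between O(n^(1/3)) and O(3ⁿ) ✓

Only option D (n) lies strictly between.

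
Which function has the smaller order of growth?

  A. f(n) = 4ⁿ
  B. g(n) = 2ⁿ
B

f(n) = 4ⁿ is O(4ⁿ), while g(n) = 2ⁿ is O(2ⁿ).
Since O(2ⁿ) grows slower than O(4ⁿ), g(n) is dominated.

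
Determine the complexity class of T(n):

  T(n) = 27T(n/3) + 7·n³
Θ(n³ log n)

Master Theorem: a = 27, b = 3, f(n) = 7·n³.
Compute the critical exponent d = log₃(27) = 3.
Compare f(n) = Θ(n³) against n^d:
  k = 3 = d, so f(n) = Θ(n^d) — Case 2.
  Work is balanced across levels: T(n) = Θ(n^d log n) = Θ(n³ log n).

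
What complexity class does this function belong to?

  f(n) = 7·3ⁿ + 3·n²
O(3ⁿ)

The dominant term in 7·3ⁿ + 3·n² is 7·3ⁿ, which is Θ(3ⁿ).
Lower-order terms (3·n²) are asymptotically negligible.
Constants are absorbed, so the tightest bound is O(3ⁿ).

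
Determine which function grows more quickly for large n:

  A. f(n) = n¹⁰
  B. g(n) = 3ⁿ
B

f(n) = n¹⁰ is O(n¹⁰), while g(n) = 3ⁿ is O(3ⁿ).
Since O(3ⁿ) grows faster than O(n¹⁰), g(n) dominates.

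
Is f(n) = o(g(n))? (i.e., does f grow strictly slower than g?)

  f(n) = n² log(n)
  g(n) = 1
False

f(n) = n² log(n) is O(n² log n), and g(n) = 1 is O(1).
Since O(n² log n) grows faster than or equal to O(1), f(n) = o(g(n)) is false.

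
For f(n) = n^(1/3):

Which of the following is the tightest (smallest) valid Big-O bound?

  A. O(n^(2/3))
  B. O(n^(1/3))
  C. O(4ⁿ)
B

f(n) = n^(1/3) is O(n^(1/3)).
All listed options are valid Big-O bounds (upper bounds),
but O(n^(1/3)) is the tightest (smallest valid bound).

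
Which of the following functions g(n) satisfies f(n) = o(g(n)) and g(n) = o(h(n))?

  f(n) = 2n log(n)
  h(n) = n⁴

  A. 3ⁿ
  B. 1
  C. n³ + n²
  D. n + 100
C

We need g(n) with 2n log(n) = o(g(n)) and g(n) = o(n⁴), i.e. O(n log n) ≺ g ≺ O(n⁴).
Check each option:
  A. 3ⁿ — O(3ⁿ) does not grow strictly slower than h(n)
  B. 1 — O(1) does not grow strictly faster than f(n)
  C. n³ + n² — O(n³) is strictly between O(n log n) and O(n⁴) ✓
  D. n + 100 — O(n) does not grow strictly faster than f(n)

Only option C (n³ + n²) lies strictly between.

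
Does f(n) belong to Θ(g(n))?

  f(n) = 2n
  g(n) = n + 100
True

f(n) = 2n and g(n) = n + 100 are both O(n).
Since they have the same asymptotic growth rate, f(n) = Θ(g(n)) is true.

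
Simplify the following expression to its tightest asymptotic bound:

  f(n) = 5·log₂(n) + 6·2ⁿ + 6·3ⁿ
Θ(3ⁿ)

Order the terms by growth rate: 5·log₂(n) ≺ 6·2ⁿ ≺ 6·3ⁿ.
The fastest-growing term 6·3ⁿ dominates as n → ∞; dropping its constant factor gives Θ(3ⁿ).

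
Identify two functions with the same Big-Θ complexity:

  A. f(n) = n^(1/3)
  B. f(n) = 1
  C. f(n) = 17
B and C

Examining each function:
  A. n^(1/3) is O(n^(1/3))
  B. 1 is O(1)
  C. 17 is O(1)

Functions B and C both have the same complexity class.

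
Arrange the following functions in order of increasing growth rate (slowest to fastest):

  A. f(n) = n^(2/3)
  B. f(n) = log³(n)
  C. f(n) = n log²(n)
B < A < C

Comparing growth rates:
B = log³(n) is O(log³ n)
A = n^(2/3) is O(n^(2/3))
C = n log²(n) is O(n log² n)

Therefore, the order from slowest to fastest is: B < A < C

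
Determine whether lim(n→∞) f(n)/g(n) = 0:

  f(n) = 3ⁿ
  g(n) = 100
False

f(n) = 3ⁿ is O(3ⁿ), and g(n) = 100 is O(1).
Since O(3ⁿ) grows faster than or equal to O(1), f(n) = o(g(n)) is false.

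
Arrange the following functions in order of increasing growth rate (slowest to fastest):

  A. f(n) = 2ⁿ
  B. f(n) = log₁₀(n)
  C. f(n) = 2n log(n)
B < C < A

Comparing growth rates:
B = log₁₀(n) is O(log n)
C = 2n log(n) is O(n log n)
A = 2ⁿ is O(2ⁿ)

Therefore, the order from slowest to fastest is: B < C < A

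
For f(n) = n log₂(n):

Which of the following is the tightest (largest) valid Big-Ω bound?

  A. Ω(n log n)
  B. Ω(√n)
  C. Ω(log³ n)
A

f(n) = n log₂(n) is Ω(n log n).
All listed options are valid Big-Ω bounds (lower bounds),
but Ω(n log n) is the tightest (largest valid bound).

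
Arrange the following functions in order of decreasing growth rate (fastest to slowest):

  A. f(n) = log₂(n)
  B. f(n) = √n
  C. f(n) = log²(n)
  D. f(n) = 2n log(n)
D > B > C > A

Comparing growth rates:
D = 2n log(n) is O(n log n)
B = √n is O(√n)
C = log²(n) is O(log² n)
A = log₂(n) is O(log n)

Therefore, the order from fastest to slowest is: D > B > C > A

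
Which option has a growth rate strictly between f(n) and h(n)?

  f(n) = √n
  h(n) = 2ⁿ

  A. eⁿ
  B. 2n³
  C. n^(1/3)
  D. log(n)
B

We need g(n) with √n = o(g(n)) and g(n) = o(2ⁿ), i.e. O(√n) ≺ g ≺ O(2ⁿ).
Check each option:
  A. eⁿ — O(eⁿ) does not grow strictly slower than h(n)
  B. 2n³ — O(n³) is strictly between O(√n) and O(2ⁿ) ✓
  C. n^(1/3) — O(n^(1/3)) does not grow strictly faster than f(n)
  D. log(n) — O(log n) does not grow strictly faster than f(n)

Only option B (2n³) lies strictly between.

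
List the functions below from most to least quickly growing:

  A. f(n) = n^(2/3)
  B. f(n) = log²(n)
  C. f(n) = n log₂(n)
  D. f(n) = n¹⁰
D > C > A > B

Comparing growth rates:
D = n¹⁰ is O(n¹⁰)
C = n log₂(n) is O(n log n)
A = n^(2/3) is O(n^(2/3))
B = log²(n) is O(log² n)

Therefore, the order from fastest to slowest is: D > C > A > B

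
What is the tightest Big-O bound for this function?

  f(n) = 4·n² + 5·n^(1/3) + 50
O(n²)

The dominant term in 4·n² + 5·n^(1/3) + 50 is 4·n², which is Θ(n²).
Lower-order terms (5·n^(1/3), 50) are asymptotically negligible.
Constants are absorbed, so the tightest bound is O(n²).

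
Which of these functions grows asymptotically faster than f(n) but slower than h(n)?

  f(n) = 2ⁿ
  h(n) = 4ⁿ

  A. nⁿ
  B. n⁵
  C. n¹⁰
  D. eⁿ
D

We need g(n) with 2ⁿ = o(g(n)) and g(n) = o(4ⁿ), i.e. O(2ⁿ) ≺ g ≺ O(4ⁿ).
Check each option:
  A. nⁿ — O(nⁿ) does not grow strictly slower than h(n)
  B. n⁵ — O(n⁵) does not grow strictly faster than f(n)
  C. n¹⁰ — O(n¹⁰) does not grow strictly faster than f(n)
  D. eⁿ — O(eⁿ) is strictly between O(2ⁿ) and O(4ⁿ) ✓

Only option D (eⁿ) lies strictly between.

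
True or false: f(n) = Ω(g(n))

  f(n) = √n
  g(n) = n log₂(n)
False

f(n) = √n is O(√n), and g(n) = n log₂(n) is O(n log n).
Since O(√n) grows slower than O(n log n), f(n) = Ω(g(n)) is false.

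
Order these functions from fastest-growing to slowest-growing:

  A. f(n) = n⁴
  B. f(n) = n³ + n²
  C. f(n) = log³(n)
A > B > C

Comparing growth rates:
A = n⁴ is O(n⁴)
B = n³ + n² is O(n³)
C = log³(n) is O(log³ n)

Therefore, the order from fastest to slowest is: A > B > C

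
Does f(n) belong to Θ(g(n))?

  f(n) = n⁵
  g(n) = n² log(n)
False

f(n) = n⁵ is O(n⁵), and g(n) = n² log(n) is O(n² log n).
Since they have different growth rates, f(n) = Θ(g(n)) is false.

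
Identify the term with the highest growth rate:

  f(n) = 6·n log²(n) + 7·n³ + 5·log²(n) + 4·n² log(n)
7·n³

Looking at each term:
  - 6·n log²(n) is O(n log² n)
  - 7·n³ is O(n³)
  - 5·log²(n) is O(log² n)
  - 4·n² log(n) is O(n² log n)

The term 7·n³ (O(n³)) grows fastest and dominates all others.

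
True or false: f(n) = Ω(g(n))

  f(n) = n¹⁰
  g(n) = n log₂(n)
True

f(n) = n¹⁰ is O(n¹⁰), and g(n) = n log₂(n) is O(n log n).
Since O(n¹⁰) grows at least as fast as O(n log n), f(n) = Ω(g(n)) is true.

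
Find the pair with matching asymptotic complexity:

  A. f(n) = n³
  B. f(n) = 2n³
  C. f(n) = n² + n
A and B

Examining each function:
  A. n³ is O(n³)
  B. 2n³ is O(n³)
  C. n² + n is O(n²)

Functions A and B both have the same complexity class.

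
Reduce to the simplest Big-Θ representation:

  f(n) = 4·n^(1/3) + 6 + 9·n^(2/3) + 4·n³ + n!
Θ(n!)

Order the terms by growth rate: 6 ≺ 4·n^(1/3) ≺ 9·n^(2/3) ≺ 4·n³ ≺ n!.
The fastest-growing term n! dominates as n → ∞; dropping its constant factor gives Θ(n!).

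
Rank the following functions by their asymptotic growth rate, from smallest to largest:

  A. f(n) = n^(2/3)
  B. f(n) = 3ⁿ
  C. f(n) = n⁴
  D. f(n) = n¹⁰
A < C < D < B

Comparing growth rates:
A = n^(2/3) is O(n^(2/3))
C = n⁴ is O(n⁴)
D = n¹⁰ is O(n¹⁰)
B = 3ⁿ is O(3ⁿ)

Therefore, the order from slowest to fastest is: A < C < D < B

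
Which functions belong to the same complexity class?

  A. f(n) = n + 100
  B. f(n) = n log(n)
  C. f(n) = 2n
A and C

Examining each function:
  A. n + 100 is O(n)
  B. n log(n) is O(n log n)
  C. 2n is O(n)

Functions A and C both have the same complexity class.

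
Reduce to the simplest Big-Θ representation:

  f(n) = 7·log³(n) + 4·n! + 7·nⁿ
Θ(nⁿ)

Order the terms by growth rate: 7·log³(n) ≺ 4·n! ≺ 7·nⁿ.
The fastest-growing term 7·nⁿ dominates as n → ∞; dropping its constant factor gives Θ(nⁿ).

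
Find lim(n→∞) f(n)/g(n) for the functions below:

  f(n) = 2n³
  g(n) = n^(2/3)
∞

Since 2n³ (O(n³)) grows faster than n^(2/3) (O(n^(2/3))),
the ratio f(n)/g(n) → ∞ as n → ∞.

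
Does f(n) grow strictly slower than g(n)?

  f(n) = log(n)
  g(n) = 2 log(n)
False

f(n) = log(n) is O(log n), and g(n) = 2 log(n) is O(log n).
Since they have the same growth rate, f(n) = o(g(n)) is false.
(f = o(g) requires f to grow strictly slower, not equal.)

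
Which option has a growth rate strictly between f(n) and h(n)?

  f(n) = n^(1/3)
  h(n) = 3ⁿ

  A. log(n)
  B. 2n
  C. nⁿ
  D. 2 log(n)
B

We need g(n) with n^(1/3) = o(g(n)) and g(n) = o(3ⁿ), i.e. O(n^(1/3)) ≺ g ≺ O(3ⁿ).
Check each option:
  A. log(n) — O(log n) does not grow strictly faster than f(n)
  B. 2n — O(n) is strictly between O(n^(1/3)) and O(3ⁿ) ✓
  C. nⁿ — O(nⁿ) does not grow strictly slower than h(n)
  D. 2 log(n) — O(log n) does not grow strictly faster than f(n)

Only option B (2n) lies strictly between.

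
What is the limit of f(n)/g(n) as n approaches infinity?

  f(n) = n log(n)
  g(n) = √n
∞

Since n log(n) (O(n log n)) grows faster than √n (O(√n)),
the ratio f(n)/g(n) → ∞ as n → ∞.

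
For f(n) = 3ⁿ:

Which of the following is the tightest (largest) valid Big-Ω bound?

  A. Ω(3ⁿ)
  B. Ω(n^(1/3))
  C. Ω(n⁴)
A

f(n) = 3ⁿ is Ω(3ⁿ).
All listed options are valid Big-Ω bounds (lower bounds),
but Ω(3ⁿ) is the tightest (largest valid bound).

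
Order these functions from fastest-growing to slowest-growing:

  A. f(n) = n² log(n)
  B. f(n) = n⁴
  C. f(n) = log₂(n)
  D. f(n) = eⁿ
D > B > A > C

Comparing growth rates:
D = eⁿ is O(eⁿ)
B = n⁴ is O(n⁴)
A = n² log(n) is O(n² log n)
C = log₂(n) is O(log n)

Therefore, the order from fastest to slowest is: D > B > A > C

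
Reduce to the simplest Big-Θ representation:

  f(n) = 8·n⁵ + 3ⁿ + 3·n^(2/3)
Θ(3ⁿ)

Order the terms by growth rate: 3·n^(2/3) ≺ 8·n⁵ ≺ 3ⁿ.
The fastest-growing term 3ⁿ dominates as n → ∞; dropping its constant factor gives Θ(3ⁿ).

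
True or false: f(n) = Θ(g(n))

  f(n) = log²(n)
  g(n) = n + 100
False

f(n) = log²(n) is O(log² n), and g(n) = n + 100 is O(n).
Since they have different growth rates, f(n) = Θ(g(n)) is false.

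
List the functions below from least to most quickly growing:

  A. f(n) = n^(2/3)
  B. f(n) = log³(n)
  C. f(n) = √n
B < C < A

Comparing growth rates:
B = log³(n) is O(log³ n)
C = √n is O(√n)
A = n^(2/3) is O(n^(2/3))

Therefore, the order from slowest to fastest is: B < C < A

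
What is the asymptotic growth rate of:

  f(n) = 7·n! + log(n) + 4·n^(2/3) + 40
Θ(n!)

Order the terms by growth rate: 40 ≺ log(n) ≺ 4·n^(2/3) ≺ 7·n!.
The fastest-growing term 7·n! dominates as n → ∞; dropping its constant factor gives Θ(n!).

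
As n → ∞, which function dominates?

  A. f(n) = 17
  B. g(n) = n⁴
B

f(n) = 17 is O(1), while g(n) = n⁴ is O(n⁴).
Since O(n⁴) grows faster than O(1), g(n) dominates.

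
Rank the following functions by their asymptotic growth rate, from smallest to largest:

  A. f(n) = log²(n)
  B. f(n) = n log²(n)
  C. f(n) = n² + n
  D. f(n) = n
A < D < B < C

Comparing growth rates:
A = log²(n) is O(log² n)
D = n is O(n)
B = n log²(n) is O(n log² n)
C = n² + n is O(n²)

Therefore, the order from slowest to fastest is: A < D < B < C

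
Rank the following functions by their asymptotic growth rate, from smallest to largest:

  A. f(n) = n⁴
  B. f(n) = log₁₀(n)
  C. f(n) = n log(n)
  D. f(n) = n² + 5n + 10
B < C < D < A

Comparing growth rates:
B = log₁₀(n) is O(log n)
C = n log(n) is O(n log n)
D = n² + 5n + 10 is O(n²)
A = n⁴ is O(n⁴)

Therefore, the order from slowest to fastest is: B < C < D < A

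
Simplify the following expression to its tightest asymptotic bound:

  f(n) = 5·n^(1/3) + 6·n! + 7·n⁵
Θ(n!)

Order the terms by growth rate: 5·n^(1/3) ≺ 7·n⁵ ≺ 6·n!.
The fastest-growing term 6·n! dominates as n → ∞; dropping its constant factor gives Θ(n!).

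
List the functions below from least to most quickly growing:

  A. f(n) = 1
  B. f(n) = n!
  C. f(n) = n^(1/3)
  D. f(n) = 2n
A < C < D < B

Comparing growth rates:
A = 1 is O(1)
C = n^(1/3) is O(n^(1/3))
D = 2n is O(n)
B = n! is O(n!)

Therefore, the order from slowest to fastest is: A < C < D < B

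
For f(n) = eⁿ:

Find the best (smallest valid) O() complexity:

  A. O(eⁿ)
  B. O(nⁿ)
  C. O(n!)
A

f(n) = eⁿ is O(eⁿ).
All listed options are valid Big-O bounds (upper bounds),
but O(eⁿ) is the tightest (smallest valid bound).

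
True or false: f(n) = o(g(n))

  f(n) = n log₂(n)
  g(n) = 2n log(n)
False

f(n) = n log₂(n) is O(n log n), and g(n) = 2n log(n) is O(n log n).
Since they have the same growth rate, f(n) = o(g(n)) is false.
(f = o(g) requires f to grow strictly slower, not equal.)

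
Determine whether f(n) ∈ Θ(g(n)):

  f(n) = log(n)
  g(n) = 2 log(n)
True

f(n) = log(n) and g(n) = 2 log(n) are both O(log n).
Since they have the same asymptotic growth rate, f(n) = Θ(g(n)) is true.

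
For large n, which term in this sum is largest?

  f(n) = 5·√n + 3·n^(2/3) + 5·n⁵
5·n⁵

Looking at each term:
  - 5·√n is O(√n)
  - 3·n^(2/3) is O(n^(2/3))
  - 5·n⁵ is O(n⁵)

The term 5·n⁵ (O(n⁵)) grows fastest and dominates all others.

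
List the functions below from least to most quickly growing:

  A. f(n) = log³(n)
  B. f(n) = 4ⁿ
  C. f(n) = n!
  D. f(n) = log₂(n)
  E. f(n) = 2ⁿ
D < A < E < B < C

Comparing growth rates:
D = log₂(n) is O(log n)
A = log³(n) is O(log³ n)
E = 2ⁿ is O(2ⁿ)
B = 4ⁿ is O(4ⁿ)
C = n! is O(n!)

Therefore, the order from slowest to fastest is: D < A < E < B < C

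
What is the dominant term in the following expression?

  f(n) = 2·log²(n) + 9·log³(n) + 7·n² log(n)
7·n² log(n)

Looking at each term:
  - 2·log²(n) is O(log² n)
  - 9·log³(n) is O(log³ n)
  - 7·n² log(n) is O(n² log n)

The term 7·n² log(n) (O(n² log n)) grows fastest and dominates all others.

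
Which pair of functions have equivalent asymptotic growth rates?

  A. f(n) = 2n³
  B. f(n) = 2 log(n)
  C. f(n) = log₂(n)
B and C

Examining each function:
  A. 2n³ is O(n³)
  B. 2 log(n) is O(log n)
  C. log₂(n) is O(log n)

Functions B and C both have the same complexity class.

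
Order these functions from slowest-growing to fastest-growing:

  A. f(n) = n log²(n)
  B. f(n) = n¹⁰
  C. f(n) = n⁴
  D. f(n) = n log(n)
D < A < C < B

Comparing growth rates:
D = n log(n) is O(n log n)
A = n log²(n) is O(n log² n)
C = n⁴ is O(n⁴)
B = n¹⁰ is O(n¹⁰)

Therefore, the order from slowest to fastest is: D < A < C < B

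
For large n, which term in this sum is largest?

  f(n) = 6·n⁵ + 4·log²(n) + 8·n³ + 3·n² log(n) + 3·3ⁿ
3·3ⁿ

Looking at each term:
  - 6·n⁵ is O(n⁵)
  - 4·log²(n) is O(log² n)
  - 8·n³ is O(n³)
  - 3·n² log(n) is O(n² log n)
  - 3·3ⁿ is O(3ⁿ)

The term 3·3ⁿ (O(3ⁿ)) grows fastest and dominates all others.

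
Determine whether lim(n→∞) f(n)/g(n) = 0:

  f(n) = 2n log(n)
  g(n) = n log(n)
False

f(n) = 2n log(n) is O(n log n), and g(n) = n log(n) is O(n log n).
Since they have the same growth rate, f(n) = o(g(n)) is false.
(f = o(g) requires f to grow strictly slower, not equal.)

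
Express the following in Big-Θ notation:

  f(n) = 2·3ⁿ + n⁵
Θ(3ⁿ)

Order the terms by growth rate: n⁵ ≺ 2·3ⁿ.
The fastest-growing term 2·3ⁿ dominates as n → ∞; dropping its constant factor gives Θ(3ⁿ).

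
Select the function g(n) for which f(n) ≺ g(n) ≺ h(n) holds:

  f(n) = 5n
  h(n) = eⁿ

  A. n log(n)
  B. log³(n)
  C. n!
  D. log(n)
A

We need g(n) with 5n = o(g(n)) and g(n) = o(eⁿ), i.e. O(n) ≺ g ≺ O(eⁿ).
Check each option:
  A. n log(n) — O(n log n) is strictly between O(n) and O(eⁿ) ✓
  B. log³(n) — O(log³ n) does not grow strictly faster than f(n)
  C. n! — O(n!) does not grow strictly slower than h(n)
  D. log(n) — O(log n) does not grow strictly faster than f(n)

Only option A (n log(n)) lies strictly between.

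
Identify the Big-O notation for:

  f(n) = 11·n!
O(n!)

The dominant term in 11·n! is 11·n!, which is Θ(n!).
Constants are absorbed, so the tightest bound is O(n!).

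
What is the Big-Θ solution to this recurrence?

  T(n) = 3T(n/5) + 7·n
Θ(n)

Master Theorem: a = 3, b = 5, f(n) = 7·n.
Compute the critical exponent d = log₅(3) = 0.683.
Compare f(n) = Θ(n) against n^d:
  k = 1 > d = 0.683, so f(n) = Ω(n^(d+ε)) — Case 3.
  Regularity: a·(n/b)^1/n^1 = a/b^1 = 3/5 < 1 ✓.
  The top-level work dominates: T(n) = Θ(f(n)) = Θ(n).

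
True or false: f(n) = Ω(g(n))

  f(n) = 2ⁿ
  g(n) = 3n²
True

f(n) = 2ⁿ is O(2ⁿ), and g(n) = 3n² is O(n²).
Since O(2ⁿ) grows at least as fast as O(n²), f(n) = Ω(g(n)) is true.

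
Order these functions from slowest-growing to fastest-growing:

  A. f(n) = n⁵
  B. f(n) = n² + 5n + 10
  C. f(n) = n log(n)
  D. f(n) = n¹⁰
C < B < A < D

Comparing growth rates:
C = n log(n) is O(n log n)
B = n² + 5n + 10 is O(n²)
A = n⁵ is O(n⁵)
D = n¹⁰ is O(n¹⁰)

Therefore, the order from slowest to fastest is: C < B < A < D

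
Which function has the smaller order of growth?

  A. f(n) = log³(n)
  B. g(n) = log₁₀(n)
B

f(n) = log³(n) is O(log³ n), while g(n) = log₁₀(n) is O(log n).
Since O(log n) grows slower than O(log³ n), g(n) is dominated.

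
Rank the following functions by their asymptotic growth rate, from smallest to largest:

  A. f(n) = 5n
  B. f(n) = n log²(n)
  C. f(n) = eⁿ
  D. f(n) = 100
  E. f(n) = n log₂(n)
D < A < E < B < C

Comparing growth rates:
D = 100 is O(1)
A = 5n is O(n)
E = n log₂(n) is O(n log n)
B = n log²(n) is O(n log² n)
C = eⁿ is O(eⁿ)

Therefore, the order from slowest to fastest is: D < A < E < B < C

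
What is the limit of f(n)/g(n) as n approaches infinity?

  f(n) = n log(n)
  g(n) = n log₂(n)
log(2)

Since n log(n) and n log₂(n) have the same growth rate (O(n log n)),
the ratio converges to a constant: log(2).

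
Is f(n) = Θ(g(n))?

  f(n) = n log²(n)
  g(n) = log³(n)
False

f(n) = n log²(n) is O(n log² n), and g(n) = log³(n) is O(log³ n).
Since they have different growth rates, f(n) = Θ(g(n)) is false.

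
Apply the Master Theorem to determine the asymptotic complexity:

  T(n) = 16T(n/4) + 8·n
Θ(n²)

Master Theorem: a = 16, b = 4, f(n) = 8·n.
Compute the critical exponent d = log₄(16) = 2.
Compare f(n) = Θ(n) against n^d:
  k = 1 < d = 2, so f(n) = O(n^(d-ε)) — Case 1.
  The recursion cost dominates: T(n) = Θ(n^d) = Θ(n²).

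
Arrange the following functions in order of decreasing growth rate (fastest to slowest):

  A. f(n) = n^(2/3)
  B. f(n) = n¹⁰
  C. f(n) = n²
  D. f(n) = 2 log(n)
B > C > A > D

Comparing growth rates:
B = n¹⁰ is O(n¹⁰)
C = n² is O(n²)
A = n^(2/3) is O(n^(2/3))
D = 2 log(n) is O(log n)

Therefore, the order from fastest to slowest is: B > C > A > D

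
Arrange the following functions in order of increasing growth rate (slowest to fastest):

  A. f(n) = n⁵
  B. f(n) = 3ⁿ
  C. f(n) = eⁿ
A < C < B

Comparing growth rates:
A = n⁵ is O(n⁵)
C = eⁿ is O(eⁿ)
B = 3ⁿ is O(3ⁿ)

Therefore, the order from slowest to fastest is: A < C < B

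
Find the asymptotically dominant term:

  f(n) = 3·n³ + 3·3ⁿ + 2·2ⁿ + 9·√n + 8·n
3·3ⁿ

Looking at each term:
  - 3·n³ is O(n³)
  - 3·3ⁿ is O(3ⁿ)
  - 2·2ⁿ is O(2ⁿ)
  - 9·√n is O(√n)
  - 8·n is O(n)

The term 3·3ⁿ (O(3ⁿ)) grows fastest and dominates all others.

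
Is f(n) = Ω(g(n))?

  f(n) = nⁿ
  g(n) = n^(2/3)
True

f(n) = nⁿ is O(nⁿ), and g(n) = n^(2/3) is O(n^(2/3)).
Since O(nⁿ) grows at least as fast as O(n^(2/3)), f(n) = Ω(g(n)) is true.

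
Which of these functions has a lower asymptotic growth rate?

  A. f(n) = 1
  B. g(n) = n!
A

f(n) = 1 is O(1), while g(n) = n! is O(n!).
Since O(1) grows slower than O(n!), f(n) is dominated.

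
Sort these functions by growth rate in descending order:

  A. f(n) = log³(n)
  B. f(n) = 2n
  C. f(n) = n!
C > B > A

Comparing growth rates:
C = n! is O(n!)
B = 2n is O(n)
A = log³(n) is O(log³ n)

Therefore, the order from fastest to slowest is: C > B > A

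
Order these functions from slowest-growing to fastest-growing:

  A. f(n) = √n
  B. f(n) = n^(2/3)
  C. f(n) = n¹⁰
A < B < C

Comparing growth rates:
A = √n is O(√n)
B = n^(2/3) is O(n^(2/3))
C = n¹⁰ is O(n¹⁰)

Therefore, the order from slowest to fastest is: A < B < C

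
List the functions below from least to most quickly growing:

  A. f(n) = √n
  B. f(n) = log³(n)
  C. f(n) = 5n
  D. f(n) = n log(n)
B < A < C < D

Comparing growth rates:
B = log³(n) is O(log³ n)
A = √n is O(√n)
C = 5n is O(n)
D = n log(n) is O(n log n)

Therefore, the order from slowest to fastest is: B < A < C < D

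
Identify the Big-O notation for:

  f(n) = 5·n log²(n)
O(n log² n)

The dominant term in 5·n log²(n) is 5·n log²(n), which is Θ(n log² n).
Constants are absorbed, so the tightest bound is O(n log² n).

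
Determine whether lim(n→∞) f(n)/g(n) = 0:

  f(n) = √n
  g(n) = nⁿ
True

f(n) = √n is O(√n), and g(n) = nⁿ is O(nⁿ).
Since O(√n) grows strictly slower than O(nⁿ), f(n) = o(g(n)) is true.
This means lim(n→∞) f(n)/g(n) = 0.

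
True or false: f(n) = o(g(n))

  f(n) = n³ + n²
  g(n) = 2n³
False

f(n) = n³ + n² is O(n³), and g(n) = 2n³ is O(n³).
Since they have the same growth rate, f(n) = o(g(n)) is false.
(f = o(g) requires f to grow strictly slower, not equal.)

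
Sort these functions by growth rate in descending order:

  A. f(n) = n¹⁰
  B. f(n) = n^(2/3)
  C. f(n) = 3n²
A > C > B

Comparing growth rates:
A = n¹⁰ is O(n¹⁰)
C = 3n² is O(n²)
B = n^(2/3) is O(n^(2/3))

Therefore, the order from fastest to slowest is: A > C > B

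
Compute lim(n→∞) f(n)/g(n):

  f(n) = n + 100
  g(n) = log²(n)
∞

Since n + 100 (O(n)) grows faster than log²(n) (O(log² n)),
the ratio f(n)/g(n) → ∞ as n → ∞.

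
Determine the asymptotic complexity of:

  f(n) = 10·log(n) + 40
O(log n)

The dominant term in 10·log(n) + 40 is 10·log(n), which is Θ(log n).
Lower-order terms (40) are asymptotically negligible.
Constants are absorbed, so the tightest bound is O(log n).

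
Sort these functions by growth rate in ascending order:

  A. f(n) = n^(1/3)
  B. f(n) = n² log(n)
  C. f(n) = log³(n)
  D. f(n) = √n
C < A < D < B

Comparing growth rates:
C = log³(n) is O(log³ n)
A = n^(1/3) is O(n^(1/3))
D = √n is O(√n)
B = n² log(n) is O(n² log n)

Therefore, the order from slowest to fastest is: C < A < D < B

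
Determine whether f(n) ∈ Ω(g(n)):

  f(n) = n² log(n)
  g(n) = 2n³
False

f(n) = n² log(n) is O(n² log n), and g(n) = 2n³ is O(n³).
Since O(n² log n) grows slower than O(n³), f(n) = Ω(g(n)) is false.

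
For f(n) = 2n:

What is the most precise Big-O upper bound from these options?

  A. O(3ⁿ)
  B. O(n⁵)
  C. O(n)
C

f(n) = 2n is O(n).
All listed options are valid Big-O bounds (upper bounds),
but O(n) is the tightest (smallest valid bound).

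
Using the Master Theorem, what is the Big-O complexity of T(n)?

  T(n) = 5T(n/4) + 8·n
Θ(n^log₄(5))

Master Theorem: a = 5, b = 4, f(n) = 8·n.
Compute the critical exponent d = log₄(5) = 1.161.
Compare f(n) = Θ(n) against n^d:
  k = 1 < d = 1.161, so f(n) = O(n^(d-ε)) — Case 1.
  The recursion cost dominates: T(n) = Θ(n^d) = Θ(n^log₄(5)).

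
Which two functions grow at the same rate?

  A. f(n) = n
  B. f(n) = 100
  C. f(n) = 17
B and C

Examining each function:
  A. n is O(n)
  B. 100 is O(1)
  C. 17 is O(1)

Functions B and C both have the same complexity class.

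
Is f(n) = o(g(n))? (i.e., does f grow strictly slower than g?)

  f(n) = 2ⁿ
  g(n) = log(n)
False

f(n) = 2ⁿ is O(2ⁿ), and g(n) = log(n) is O(log n).
Since O(2ⁿ) grows faster than or equal to O(log n), f(n) = o(g(n)) is false.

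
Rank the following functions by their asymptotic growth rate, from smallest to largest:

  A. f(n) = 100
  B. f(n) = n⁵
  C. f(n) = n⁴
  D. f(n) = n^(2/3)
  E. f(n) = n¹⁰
A < D < C < B < E

Comparing growth rates:
A = 100 is O(1)
D = n^(2/3) is O(n^(2/3))
C = n⁴ is O(n⁴)
B = n⁵ is O(n⁵)
E = n¹⁰ is O(n¹⁰)

Therefore, the order from slowest to fastest is: A < D < C < B < E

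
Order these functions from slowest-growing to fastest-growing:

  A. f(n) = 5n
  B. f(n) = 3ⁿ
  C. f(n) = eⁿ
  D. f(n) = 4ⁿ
A < C < B < D

Comparing growth rates:
A = 5n is O(n)
C = eⁿ is O(eⁿ)
B = 3ⁿ is O(3ⁿ)
D = 4ⁿ is O(4ⁿ)

Therefore, the order from slowest to fastest is: A < C < B < D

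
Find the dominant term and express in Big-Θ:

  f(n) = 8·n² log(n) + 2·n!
Θ(n!)

Order the terms by growth rate: 8·n² log(n) ≺ 2·n!.
The fastest-growing term 2·n! dominates as n → ∞; dropping its constant factor gives Θ(n!).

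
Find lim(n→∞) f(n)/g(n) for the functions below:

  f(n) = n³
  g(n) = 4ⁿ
0

Since n³ (O(n³)) grows slower than 4ⁿ (O(4ⁿ)),
the ratio f(n)/g(n) → 0 as n → ∞.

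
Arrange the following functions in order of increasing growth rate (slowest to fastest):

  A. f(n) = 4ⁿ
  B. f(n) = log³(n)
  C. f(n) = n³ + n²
B < C < A

Comparing growth rates:
B = log³(n) is O(log³ n)
C = n³ + n² is O(n³)
A = 4ⁿ is O(4ⁿ)

Therefore, the order from slowest to fastest is: B < C < A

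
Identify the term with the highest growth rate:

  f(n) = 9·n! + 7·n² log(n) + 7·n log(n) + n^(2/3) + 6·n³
9·n!

Looking at each term:
  - 9·n! is O(n!)
  - 7·n² log(n) is O(n² log n)
  - 7·n log(n) is O(n log n)
  - n^(2/3) is O(n^(2/3))
  - 6·n³ is O(n³)

The term 9·n! (O(n!)) grows fastest and dominates all others.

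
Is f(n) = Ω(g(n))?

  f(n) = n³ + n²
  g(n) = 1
True

f(n) = n³ + n² is O(n³), and g(n) = 1 is O(1).
Since O(n³) grows at least as fast as O(1), f(n) = Ω(g(n)) is true.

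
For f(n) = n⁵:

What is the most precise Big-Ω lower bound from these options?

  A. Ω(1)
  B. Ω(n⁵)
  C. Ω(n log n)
B

f(n) = n⁵ is Ω(n⁵).
All listed options are valid Big-Ω bounds (lower bounds),
but Ω(n⁵) is the tightest (largest valid bound).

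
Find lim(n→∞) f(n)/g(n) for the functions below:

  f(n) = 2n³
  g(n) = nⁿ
0

Since 2n³ (O(n³)) grows slower than nⁿ (O(nⁿ)),
the ratio f(n)/g(n) → 0 as n → ∞.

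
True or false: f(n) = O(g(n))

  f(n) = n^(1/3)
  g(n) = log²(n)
False

f(n) = n^(1/3) is O(n^(1/3)), and g(n) = log²(n) is O(log² n).
Since O(n^(1/3)) grows faster than O(log² n), f(n) = O(g(n)) is false.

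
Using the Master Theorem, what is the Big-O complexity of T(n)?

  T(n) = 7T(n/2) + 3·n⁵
Θ(n⁵)

Master Theorem: a = 7, b = 2, f(n) = 3·n⁵.
Compute the critical exponent d = log₂(7) = 2.807.
Compare f(n) = Θ(n⁵) against n^d:
  k = 5 > d = 2.807, so f(n) = Ω(n^(d+ε)) — Case 3.
  Regularity: a·(n/b)^5/n^5 = a/b^5 = 7/32 < 1 ✓.
  The top-level work dominates: T(n) = Θ(f(n)) = Θ(n⁵).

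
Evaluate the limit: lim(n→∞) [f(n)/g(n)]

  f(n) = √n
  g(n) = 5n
0

Since √n (O(√n)) grows slower than 5n (O(n)),
the ratio f(n)/g(n) → 0 as n → ∞.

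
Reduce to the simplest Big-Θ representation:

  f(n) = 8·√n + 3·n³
Θ(n³)

Order the terms by growth rate: 8·√n ≺ 3·n³.
The fastest-growing term 3·n³ dominates as n → ∞; dropping its constant factor gives Θ(n³).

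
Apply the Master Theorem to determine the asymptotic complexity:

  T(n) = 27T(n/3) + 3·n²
Θ(n³)

Master Theorem: a = 27, b = 3, f(n) = 3·n².
Compute the critical exponent d = log₃(27) = 3.
Compare f(n) = Θ(n²) against n^d:
  k = 2 < d = 3, so f(n) = O(n^(d-ε)) — Case 1.
  The recursion cost dominates: T(n) = Θ(n^d) = Θ(n³).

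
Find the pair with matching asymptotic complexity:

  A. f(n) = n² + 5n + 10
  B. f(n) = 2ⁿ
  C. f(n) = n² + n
A and C

Examining each function:
  A. n² + 5n + 10 is O(n²)
  B. 2ⁿ is O(2ⁿ)
  C. n² + n is O(n²)

Functions A and C both have the same complexity class.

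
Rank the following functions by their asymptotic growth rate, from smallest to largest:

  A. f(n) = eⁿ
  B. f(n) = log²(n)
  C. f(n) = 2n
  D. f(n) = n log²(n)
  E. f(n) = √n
B < E < C < D < A

Comparing growth rates:
B = log²(n) is O(log² n)
E = √n is O(√n)
C = 2n is O(n)
D = n log²(n) is O(n log² n)
A = eⁿ is O(eⁿ)

Therefore, the order from slowest to fastest is: B < E < C < D < A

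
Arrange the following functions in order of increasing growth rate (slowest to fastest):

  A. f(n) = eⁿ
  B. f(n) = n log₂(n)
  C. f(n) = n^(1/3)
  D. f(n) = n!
C < B < A < D

Comparing growth rates:
C = n^(1/3) is O(n^(1/3))
B = n log₂(n) is O(n log n)
A = eⁿ is O(eⁿ)
D = n! is O(n!)

Therefore, the order from slowest to fastest is: C < B < A < D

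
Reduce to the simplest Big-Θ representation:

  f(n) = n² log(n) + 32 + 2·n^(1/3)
Θ(n² log n)

Order the terms by growth rate: 32 ≺ 2·n^(1/3) ≺ n² log(n).
The fastest-growing term n² log(n) dominates as n → ∞; dropping its constant factor gives Θ(n² log n).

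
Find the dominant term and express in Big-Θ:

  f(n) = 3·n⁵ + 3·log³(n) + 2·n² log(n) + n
Θ(n⁵)

Order the terms by growth rate: 3·log³(n) ≺ n ≺ 2·n² log(n) ≺ 3·n⁵.
The fastest-growing term 3·n⁵ dominates as n → ∞; dropping its constant factor gives Θ(n⁵).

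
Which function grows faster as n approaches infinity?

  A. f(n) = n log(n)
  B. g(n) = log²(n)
A

f(n) = n log(n) is O(n log n), while g(n) = log²(n) is O(log² n).
Since O(n log n) grows faster than O(log² n), f(n) dominates.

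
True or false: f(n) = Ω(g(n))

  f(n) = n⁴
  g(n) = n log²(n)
True

f(n) = n⁴ is O(n⁴), and g(n) = n log²(n) is O(n log² n).
Since O(n⁴) grows at least as fast as O(n log² n), f(n) = Ω(g(n)) is true.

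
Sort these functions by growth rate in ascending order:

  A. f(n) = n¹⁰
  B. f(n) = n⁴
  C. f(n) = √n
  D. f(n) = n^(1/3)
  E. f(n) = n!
D < C < B < A < E

Comparing growth rates:
D = n^(1/3) is O(n^(1/3))
C = √n is O(√n)
B = n⁴ is O(n⁴)
A = n¹⁰ is O(n¹⁰)
E = n! is O(n!)

Therefore, the order from slowest to fastest is: D < C < B < A < E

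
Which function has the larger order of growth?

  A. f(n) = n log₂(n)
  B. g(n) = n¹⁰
B

f(n) = n log₂(n) is O(n log n), while g(n) = n¹⁰ is O(n¹⁰).
Since O(n¹⁰) grows faster than O(n log n), g(n) dominates.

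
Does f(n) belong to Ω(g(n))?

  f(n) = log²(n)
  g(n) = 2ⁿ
False

f(n) = log²(n) is O(log² n), and g(n) = 2ⁿ is O(2ⁿ).
Since O(log² n) grows slower than O(2ⁿ), f(n) = Ω(g(n)) is false.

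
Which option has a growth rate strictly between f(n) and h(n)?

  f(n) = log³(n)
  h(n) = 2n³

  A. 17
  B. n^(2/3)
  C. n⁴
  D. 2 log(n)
B

We need g(n) with log³(n) = o(g(n)) and g(n) = o(2n³), i.e. O(log³ n) ≺ g ≺ O(n³).
Check each option:
  A. 17 — O(1) does not grow strictly faster than f(n)
  B. n^(2/3) — O(n^(2/3)) is strictly between O(log³ n) and O(n³) ✓
  C. n⁴ — O(n⁴) does not grow strictly slower than h(n)
  D. 2 log(n) — O(log n) does not grow strictly faster than f(n)

Only option B (n^(2/3)) lies strictly between.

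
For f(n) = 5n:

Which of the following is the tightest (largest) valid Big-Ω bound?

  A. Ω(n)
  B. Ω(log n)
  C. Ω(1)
A

f(n) = 5n is Ω(n).
All listed options are valid Big-Ω bounds (lower bounds),
but Ω(n) is the tightest (largest valid bound).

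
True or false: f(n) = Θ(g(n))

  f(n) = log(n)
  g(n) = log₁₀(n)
True

f(n) = log(n) and g(n) = log₁₀(n) are both O(log n).
Since they have the same asymptotic growth rate, f(n) = Θ(g(n)) is true.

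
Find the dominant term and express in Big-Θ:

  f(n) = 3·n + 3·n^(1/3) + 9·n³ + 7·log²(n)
Θ(n³)

Order the terms by growth rate: 7·log²(n) ≺ 3·n^(1/3) ≺ 3·n ≺ 9·n³.
The fastest-growing term 9·n³ dominates as n → ∞; dropping its constant factor gives Θ(n³).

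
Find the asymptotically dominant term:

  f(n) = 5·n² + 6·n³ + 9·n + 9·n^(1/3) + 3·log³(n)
6·n³

Looking at each term:
  - 5·n² is O(n²)
  - 6·n³ is O(n³)
  - 9·n is O(n)
  - 9·n^(1/3) is O(n^(1/3))
  - 3·log³(n) is O(log³ n)

The term 6·n³ (O(n³)) grows fastest and dominates all others.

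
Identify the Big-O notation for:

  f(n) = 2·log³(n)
O(log³ n)

The dominant term in 2·log³(n) is 2·log³(n), which is Θ(log³ n).
Constants are absorbed, so the tightest bound is O(log³ n).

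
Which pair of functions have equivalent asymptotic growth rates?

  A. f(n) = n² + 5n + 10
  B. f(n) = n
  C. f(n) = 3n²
A and C

Examining each function:
  A. n² + 5n + 10 is O(n²)
  B. n is O(n)
  C. 3n² is O(n²)

Functions A and C both have the same complexity class.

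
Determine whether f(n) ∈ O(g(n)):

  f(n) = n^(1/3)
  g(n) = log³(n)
False

f(n) = n^(1/3) is O(n^(1/3)), and g(n) = log³(n) is O(log³ n).
Since O(n^(1/3)) grows faster than O(log³ n), f(n) = O(g(n)) is false.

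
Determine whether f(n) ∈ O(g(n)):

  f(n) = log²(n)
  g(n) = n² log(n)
True

f(n) = log²(n) is O(log² n), and g(n) = n² log(n) is O(n² log n).
Since O(log² n) ⊆ O(n² log n) (f grows no faster than g), f(n) = O(g(n)) is true.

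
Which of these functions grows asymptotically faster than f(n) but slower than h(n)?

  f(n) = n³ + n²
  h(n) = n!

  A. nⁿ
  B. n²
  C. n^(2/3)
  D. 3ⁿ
D

We need g(n) with n³ + n² = o(g(n)) and g(n) = o(n!), i.e. O(n³) ≺ g ≺ O(n!).
Check each option:
  A. nⁿ — O(nⁿ) does not grow strictly slower than h(n)
  B. n² — O(n²) does not grow strictly faster than f(n)
  C. n^(2/3) — O(n^(2/3)) does not grow strictly faster than f(n)
  D. 3ⁿ — O(3ⁿ) is strictly between O(n³) and O(n!) ✓

Only option D (3ⁿ) lies strictly between.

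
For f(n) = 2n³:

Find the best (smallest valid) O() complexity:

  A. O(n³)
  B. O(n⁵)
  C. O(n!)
A

f(n) = 2n³ is O(n³).
All listed options are valid Big-O bounds (upper bounds),
but O(n³) is the tightest (smallest valid bound).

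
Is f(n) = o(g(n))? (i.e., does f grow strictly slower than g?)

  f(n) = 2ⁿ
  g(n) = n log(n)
False

f(n) = 2ⁿ is O(2ⁿ), and g(n) = n log(n) is O(n log n).
Since O(2ⁿ) grows faster than or equal to O(n log n), f(n) = o(g(n)) is false.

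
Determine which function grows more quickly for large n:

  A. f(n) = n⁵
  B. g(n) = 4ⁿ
B

f(n) = n⁵ is O(n⁵), while g(n) = 4ⁿ is O(4ⁿ).
Since O(4ⁿ) grows faster than O(n⁵), g(n) dominates.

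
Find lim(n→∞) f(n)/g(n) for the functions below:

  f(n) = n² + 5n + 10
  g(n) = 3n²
1/3

Since n² + 5n + 10 and 3n² have the same growth rate (O(n²)),
the ratio converges to a constant: 1/3.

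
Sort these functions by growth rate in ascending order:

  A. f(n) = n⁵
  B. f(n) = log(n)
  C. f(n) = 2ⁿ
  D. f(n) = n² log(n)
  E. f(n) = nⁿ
B < D < A < C < E

Comparing growth rates:
B = log(n) is O(log n)
D = n² log(n) is O(n² log n)
A = n⁵ is O(n⁵)
C = 2ⁿ is O(2ⁿ)
E = nⁿ is O(nⁿ)

Therefore, the order from slowest to fastest is: B < D < A < C < E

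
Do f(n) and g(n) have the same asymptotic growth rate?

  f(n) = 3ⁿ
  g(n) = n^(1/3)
False

f(n) = 3ⁿ is O(3ⁿ), and g(n) = n^(1/3) is O(n^(1/3)).
Since they have different growth rates, f(n) = Θ(g(n)) is false.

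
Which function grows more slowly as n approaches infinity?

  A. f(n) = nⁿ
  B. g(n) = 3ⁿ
B

f(n) = nⁿ is O(nⁿ), while g(n) = 3ⁿ is O(3ⁿ).
Since O(3ⁿ) grows slower than O(nⁿ), g(n) is dominated.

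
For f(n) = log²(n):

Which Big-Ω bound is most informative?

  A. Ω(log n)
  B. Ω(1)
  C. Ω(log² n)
C

f(n) = log²(n) is Ω(log² n).
All listed options are valid Big-Ω bounds (lower bounds),
but Ω(log² n) is the tightest (largest valid bound).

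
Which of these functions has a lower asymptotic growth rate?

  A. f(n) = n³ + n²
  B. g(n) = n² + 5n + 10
B

f(n) = n³ + n² is O(n³), while g(n) = n² + 5n + 10 is O(n²).
Since O(n²) grows slower than O(n³), g(n) is dominated.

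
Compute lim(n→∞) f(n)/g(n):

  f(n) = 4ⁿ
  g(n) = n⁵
∞

Since 4ⁿ (O(4ⁿ)) grows faster than n⁵ (O(n⁵)),
the ratio f(n)/g(n) → ∞ as n → ∞.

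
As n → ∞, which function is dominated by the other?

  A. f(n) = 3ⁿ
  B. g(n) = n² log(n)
B

f(n) = 3ⁿ is O(3ⁿ), while g(n) = n² log(n) is O(n² log n).
Since O(n² log n) grows slower than O(3ⁿ), g(n) is dominated.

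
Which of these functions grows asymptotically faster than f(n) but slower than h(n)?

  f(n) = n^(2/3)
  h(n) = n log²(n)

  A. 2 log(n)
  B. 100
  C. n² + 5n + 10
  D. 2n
D

We need g(n) with n^(2/3) = o(g(n)) and g(n) = o(n log²(n)), i.e. O(n^(2/3)) ≺ g ≺ O(n log² n).
Check each option:
  A. 2 log(n) — O(log n) does not grow strictly faster than f(n)
  B. 100 — O(1) does not grow strictly faster than f(n)
  C. n² + 5n + 10 — O(n²) does not grow strictly slower than h(n)
  D. 2n — O(n) is strictly between O(n^(2/3)) and O(n log² n) ✓

Only option D (2n) lies strictly between.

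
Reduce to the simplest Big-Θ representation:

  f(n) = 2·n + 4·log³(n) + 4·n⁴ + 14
Θ(n⁴)

Order the terms by growth rate: 14 ≺ 4·log³(n) ≺ 2·n ≺ 4·n⁴.
The fastest-growing term 4·n⁴ dominates as n → ∞; dropping its constant factor gives Θ(n⁴).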